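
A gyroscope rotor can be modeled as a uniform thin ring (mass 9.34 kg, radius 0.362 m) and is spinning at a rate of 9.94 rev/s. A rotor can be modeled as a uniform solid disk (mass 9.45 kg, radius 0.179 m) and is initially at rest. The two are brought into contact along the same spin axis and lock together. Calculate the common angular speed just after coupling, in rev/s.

The coupling torques are internal; angular momentum about the shared axis is conserved.
Moments of inertia: I_A = (9.34)(0.362)² = 1.224 kg·m²; I_B = ½(9.45)(0.179)² = 0.1514 kg·m².
Taking A's sense as positive: L = (1.224)(9.94) = 12.17 kg·m²·rev/s.
Combined I = 1.224 + 0.1514 = 1.375 kg·m².
ω_f = L / I = 12.17 / 1.375 = 8.846 rev/s.

|ω_f| ≈ 8.85 rev/s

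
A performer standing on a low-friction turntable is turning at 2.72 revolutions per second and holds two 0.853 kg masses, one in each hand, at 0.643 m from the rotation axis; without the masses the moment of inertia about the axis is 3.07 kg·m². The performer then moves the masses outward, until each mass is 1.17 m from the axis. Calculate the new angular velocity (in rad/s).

With no external torque about the axis, L is conserved: I₁ω₁ = I₂ω₂.
I₁ = 3.07 + 2(0.853)(0.643)² = 3.775 kg·m²; I₂ = 3.07 + 2(0.853)(1.17)² = 5.405 kg·m².
ω₂ = I₁ω₁ / I₂ = (3.775)(2.72 rev/s) / (5.405) = 1.900 rev/s = 11.94 rad/s.

ω₂ ≈ 11.9 rad/s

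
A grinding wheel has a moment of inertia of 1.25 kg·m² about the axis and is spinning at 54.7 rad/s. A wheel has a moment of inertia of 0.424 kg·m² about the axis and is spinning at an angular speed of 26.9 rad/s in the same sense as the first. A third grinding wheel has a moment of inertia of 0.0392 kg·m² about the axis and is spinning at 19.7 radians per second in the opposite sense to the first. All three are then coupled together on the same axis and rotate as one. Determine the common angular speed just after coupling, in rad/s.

|ω_f| ≈ 46.1 rad/s

The coupling torques are internal; angular momentum about the shared axis is conserved.
Taking A's sense as positive: L = (1.250)(54.7) + (0.4240)(26.9) − (0.03920)(19.7) = 79.01 kg·m²·rad/s.
Combined I = 1.250 + 0.4240 + 0.03920 = 1.713 kg·m².
ω_f = L / I = 79.01 / 1.713 = 46.12 rad/s.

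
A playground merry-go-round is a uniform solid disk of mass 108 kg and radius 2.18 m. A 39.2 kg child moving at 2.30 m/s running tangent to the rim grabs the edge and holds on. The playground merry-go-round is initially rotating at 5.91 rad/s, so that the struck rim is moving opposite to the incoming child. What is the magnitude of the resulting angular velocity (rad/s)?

|ω_f| ≈ 2.98 rad/s

About the axle the impulsive forces during the collision are internal, so angular momentum about that axis is conserved.
I_p = ½(108)(2.18)² = 256.6 kg·m². Taking the sense of the child's angular momentum as positive, L_{child} = m v R = (39.2)(2.30)(2.18) = 196.5 kg·m²/s.
L_i = −I_p ω_p + m v R = −(256.6)(5.91) + 196.5 = -1320 kg·m²/s.
After sticking, I_f = I_p + m R² = 256.6 + (39.2)(2.18)² = 442.9 kg·m².
ω_f = L_i / I_f = -1320 / 442.9 = -2.980 rad/s.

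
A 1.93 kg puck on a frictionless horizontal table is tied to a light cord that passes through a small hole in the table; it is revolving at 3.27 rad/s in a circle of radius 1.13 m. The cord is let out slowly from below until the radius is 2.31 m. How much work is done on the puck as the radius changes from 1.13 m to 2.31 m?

W ≈ -10.0 J

The constraining force is radial, so m r² ω about the center is conserved.
ω₂ = ω₁ (r₁/r₂)² = (3.27)(1.13/2.31)² = 0.7825 rad/s.
W = ΔKE = ½m(v₂² − v₁²) = -10.02 J.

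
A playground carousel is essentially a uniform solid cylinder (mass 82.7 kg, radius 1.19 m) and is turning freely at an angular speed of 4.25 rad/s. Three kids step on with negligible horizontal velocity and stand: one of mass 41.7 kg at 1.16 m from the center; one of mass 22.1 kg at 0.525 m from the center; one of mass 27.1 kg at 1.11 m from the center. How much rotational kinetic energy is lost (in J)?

energy lost ≈ 328 J

The added mass arrives with no angular momentum about the center, and any external torque about the center is negligible, so the system's angular momentum is conserved.
I_p = ½(82.7)(1.19)² = 58.56 kg·m².
Added inertia Σmr² = (41.7)(1.16)² + (22.1)(0.525)² + (27.1)(1.11)² = 95.59 kg·m²; I_f = 58.56 + 95.59 = 154.1 kg·m².
ω_f = I_p ω_i / I_f = (58.56)(4.25) / 154.1 = 1.614 rad/s.
KE_i = ½(58.56)(4.250 rad/s)² = 528.8 J; KE_f = ½(154.1)(1.614)² = 200.9 J.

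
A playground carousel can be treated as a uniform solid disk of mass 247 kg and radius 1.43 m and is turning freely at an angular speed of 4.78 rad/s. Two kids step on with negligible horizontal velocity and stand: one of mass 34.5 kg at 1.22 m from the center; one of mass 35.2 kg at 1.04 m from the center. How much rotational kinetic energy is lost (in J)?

energy lost ≈ 754 J

No external torque acts about the center; L_before = L_after.
I_p = ½(247)(1.43)² = 252.5 kg·m².
Added inertia Σmr² = (34.5)(1.22)² + (35.2)(1.04)² = 89.42 kg·m²; I_f = 252.5 + 89.42 = 342.0 kg·m².
ω_f = I_p ω_i / I_f = (252.5)(4.78) / 342.0 = 3.530 rad/s.
KE_i = ½(252.5)(4.780 rad/s)² = 2885 J; KE_f = ½(342.0)(3.530)² = 2131 J.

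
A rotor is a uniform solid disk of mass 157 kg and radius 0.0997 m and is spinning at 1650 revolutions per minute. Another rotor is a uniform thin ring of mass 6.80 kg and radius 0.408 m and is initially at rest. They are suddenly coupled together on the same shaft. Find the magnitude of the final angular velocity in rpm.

No external torque acts about the common axis, so total angular momentum is conserved.
Moments of inertia: I_A = ½(157)(0.0997)² = 0.7803 kg·m²; I_B = (6.80)(0.408)² = 1.132 kg·m².
Taking A's sense as positive: L = (0.7803)(1650) = 1287 kg·m²·rpm.
Combined I = 0.7803 + 1.132 = 1.912 kg·m².
ω_f = L / I = 1287 / 1.912 = 673.3 rpm.

|ω_f| ≈ 673 rpm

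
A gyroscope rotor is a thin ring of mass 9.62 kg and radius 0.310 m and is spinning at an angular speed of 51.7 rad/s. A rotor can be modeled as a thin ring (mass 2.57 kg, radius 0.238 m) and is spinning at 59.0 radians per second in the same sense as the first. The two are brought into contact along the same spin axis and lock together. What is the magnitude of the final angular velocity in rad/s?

|ω_f| ≈ 52.7 rad/s

The coupling torques are internal; angular momentum about the shared axis is conserved.
Moments of inertia: I_A = (9.62)(0.310)² = 0.9245 kg·m²; I_B = (2.57)(0.238)² = 0.1456 kg·m².
Taking A's sense as positive: L = (0.9245)(51.7) + (0.1456)(59.0) = 56.38 kg·m²·rad/s.
Combined I = 0.9245 + 0.1456 = 1.070 kg·m².
ω_f = L / I = 56.38 / 1.070 = 52.69 rad/s.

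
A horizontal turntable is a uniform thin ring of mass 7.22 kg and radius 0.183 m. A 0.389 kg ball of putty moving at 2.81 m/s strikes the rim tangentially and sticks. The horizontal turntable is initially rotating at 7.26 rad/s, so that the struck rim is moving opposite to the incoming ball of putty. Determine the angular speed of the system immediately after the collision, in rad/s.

The axle reaction passes through the axle and exerts no torque about it; angular momentum about the axle is conserved through the impact.
I_p = (7.22)(0.183)² = 0.2418 kg·m². Taking the sense of the ball of putty's angular momentum as positive, L_{ball} = m v R = (0.389)(2.81)(0.183) = 0.2000 kg·m²/s.
L_i = −I_p ω_p + m v R = −(0.2418)(7.26) + 0.2000 = -1.555 kg·m²/s.
After sticking, I_f = I_p + m R² = 0.2418 + (0.389)(0.183)² = 0.2548 kg·m².
ω_f = L_i / I_f = -1.555 / 0.2548 = -6.104 rad/s.

|ω_f| ≈ 6.10 rad/s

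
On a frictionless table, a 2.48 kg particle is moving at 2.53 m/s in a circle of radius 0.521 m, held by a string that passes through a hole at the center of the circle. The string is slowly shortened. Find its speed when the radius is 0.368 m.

The only horizontal force on the mass is along the cord (radial), so it exerts no torque about the hole and angular momentum m v r is conserved.
v₂ = v₁ r₁ / r₂ = (2.53)(0.521) / (0.368) = 3.582 m/s.

v₂ ≈ 3.58 m/s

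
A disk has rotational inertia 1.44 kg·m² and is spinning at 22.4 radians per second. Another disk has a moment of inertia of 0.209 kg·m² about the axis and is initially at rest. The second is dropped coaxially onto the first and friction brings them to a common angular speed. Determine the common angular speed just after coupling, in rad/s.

|ω_f| ≈ 19.6 rad/s

The coupling torques are internal; angular momentum about the shared axis is conserved.
Taking A's sense as positive: L = (1.440)(22.4) = 32.26 kg·m²·rad/s.
Combined I = 1.440 + 0.2090 = 1.649 kg·m².
ω_f = L / I = 32.26 / 1.649 = 19.56 rad/s.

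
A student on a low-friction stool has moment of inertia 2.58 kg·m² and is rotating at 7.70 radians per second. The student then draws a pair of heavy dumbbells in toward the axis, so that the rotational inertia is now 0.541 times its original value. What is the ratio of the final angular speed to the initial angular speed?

ω₂/ω₁ ≈ 1.85

With no external torque about the axis, L is conserved: I₁ω₁ = I₂ω₂.
I₂ = 0.541 × 2.58 = 1.396 kg·m².
ω₂/ω₁ = I₁/I₂ = 2.580 / 1.396 = 1.848.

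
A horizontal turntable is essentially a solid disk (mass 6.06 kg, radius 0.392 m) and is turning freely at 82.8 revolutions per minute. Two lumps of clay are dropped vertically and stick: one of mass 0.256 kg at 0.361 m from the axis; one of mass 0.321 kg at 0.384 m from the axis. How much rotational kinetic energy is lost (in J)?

The added mass arrives with no angular momentum about the axis, and any external torque about the axis is negligible, so the system's angular momentum is conserved.
I_p = ½(6.06)(0.392)² = 0.4656 kg·m².
Added inertia Σmr² = (0.256)(0.361)² + (0.321)(0.384)² = 0.08070 kg·m²; I_f = 0.4656 + 0.08070 = 0.5463 kg·m².
ω_f = I_p ω_i / I_f = (0.4656)(82.8) / 0.5463 = 70.57 rpm.
KE_i = ½(0.4656)(8.671 rad/s)² = 17.50 J; KE_f = ½(0.5463)(7.390)² = 14.92 J.

energy lost ≈ 2.59 J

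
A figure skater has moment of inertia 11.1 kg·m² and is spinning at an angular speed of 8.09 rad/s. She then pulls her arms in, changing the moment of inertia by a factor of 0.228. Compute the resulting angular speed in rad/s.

ω₂ ≈ 35.5 rad/s

With no external torque about the axis, L is conserved: I₁ω₁ = I₂ω₂.
I₂ = 0.228 × 11.1 = 2.531 kg·m².
ω₂ = I₁ω₁ / I₂ = (11.10)(8.09 rad/s) / (2.531) = 35.48 rad/s.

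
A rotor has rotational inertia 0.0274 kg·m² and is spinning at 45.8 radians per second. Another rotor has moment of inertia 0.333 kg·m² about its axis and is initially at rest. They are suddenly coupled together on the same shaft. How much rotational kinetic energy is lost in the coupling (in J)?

No external torque acts about the common axis, so total angular momentum is conserved.
Taking A's sense as positive: L = (0.02740)(45.8) = 1.255 kg·m²·rad/s.
Combined I = 0.02740 + 0.3330 = 0.3604 kg·m².
ω_f = L / I = 1.255 / 0.3604 = 3.482 rad/s.
KE_i = ½ΣIω² = 28.74 J; KE_f = ½(0.3604)(3.482)² = 2.185 J.

ΔKE lost ≈ 26.6 J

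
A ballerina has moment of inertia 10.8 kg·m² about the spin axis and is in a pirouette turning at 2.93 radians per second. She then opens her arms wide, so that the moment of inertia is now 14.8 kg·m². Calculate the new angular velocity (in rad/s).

ω₂ ≈ 2.14 rad/s

No external torque acts about the spin axis, so angular momentum is conserved.
ω₂ = I₁ω₁ / I₂ = (10.80)(2.93 rad/s) / (14.80) = 2.138 rad/s.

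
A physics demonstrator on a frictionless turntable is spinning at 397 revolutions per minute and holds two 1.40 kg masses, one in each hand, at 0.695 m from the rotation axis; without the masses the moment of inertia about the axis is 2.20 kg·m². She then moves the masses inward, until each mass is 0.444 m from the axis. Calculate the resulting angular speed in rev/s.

Angular momentum about the spin axis is conserved since the torque about it is zero.
I₁ = 2.20 + 2(1.40)(0.695)² = 3.552 kg·m²; I₂ = 2.20 + 2(1.40)(0.444)² = 2.752 kg·m².
ω₂ = I₁ω₁ / I₂ = (3.552)(397 rpm) / (2.752) = 512.5 rpm = 8.541 rev/s.

ω₂ ≈ 8.54 rev/s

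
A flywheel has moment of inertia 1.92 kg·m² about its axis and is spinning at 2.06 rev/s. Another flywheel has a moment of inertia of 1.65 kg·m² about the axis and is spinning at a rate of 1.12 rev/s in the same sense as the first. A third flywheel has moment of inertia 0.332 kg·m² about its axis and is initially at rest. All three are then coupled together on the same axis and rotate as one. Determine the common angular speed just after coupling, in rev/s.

No external torque acts about the common axis, so total angular momentum is conserved.
Taking A's sense as positive: L = (1.920)(2.06) + (1.650)(1.12) = 5.803 kg·m²·rev/s.
Combined I = 1.920 + 1.650 + 0.3320 = 3.902 kg·m².
ω_f = L / I = 5.803 / 3.902 = 1.487 rev/s.

|ω_f| ≈ 1.49 rev/s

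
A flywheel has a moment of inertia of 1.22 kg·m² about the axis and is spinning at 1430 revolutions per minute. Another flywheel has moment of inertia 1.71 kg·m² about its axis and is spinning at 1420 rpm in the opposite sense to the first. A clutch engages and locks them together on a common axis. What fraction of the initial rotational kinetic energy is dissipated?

fraction ≈ 0.973

The coupling torques are internal; angular momentum about the shared axis is conserved.
Taking A's sense as positive: L = (1.220)(1430) − (1.710)(1420) = -683.6 kg·m²·rpm.
Combined I = 1.220 + 1.710 = 2.930 kg·m².
ω_f = L / I = -683.6 / 2.930 = -233.3 rpm.
KE_i = ½ΣIω² = 32590 J; KE_f = ½(2.930)(24.43)² = 874.5 J.
Fraction dissipated = (KE_i − KE_f)/KE_i = 0.9732.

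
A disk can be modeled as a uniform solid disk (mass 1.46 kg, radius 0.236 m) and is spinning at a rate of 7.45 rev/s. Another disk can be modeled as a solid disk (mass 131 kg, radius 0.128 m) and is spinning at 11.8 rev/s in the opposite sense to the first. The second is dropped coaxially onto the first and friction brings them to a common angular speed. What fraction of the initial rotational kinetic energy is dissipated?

The coupling torques are internal; angular momentum about the shared axis is conserved.
Moments of inertia: I_A = ½(1.46)(0.236)² = 0.04066 kg·m²; I_B = ½(131)(0.128)² = 1.073 kg·m².
Taking A's sense as positive: L = (0.04066)(7.45) − (1.073)(11.8) = -12.36 kg·m²·rev/s.
Combined I = 0.04066 + 1.073 = 1.114 kg·m².
ω_f = L / I = -12.36 / 1.114 = -11.10 rev/s.
KE_i = ½ΣIω² = 2994 J; KE_f = ½(1.114)(69.73)² = 2708 J.
Fraction dissipated = (KE_i − KE_f)/KE_i = 0.09570.

fraction ≈ 0.0957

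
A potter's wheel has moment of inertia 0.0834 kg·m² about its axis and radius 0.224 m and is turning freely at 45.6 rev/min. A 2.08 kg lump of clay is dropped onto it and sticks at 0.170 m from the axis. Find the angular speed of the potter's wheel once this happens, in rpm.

The added mass arrives with no angular momentum about the axis, and any external torque about the axis is negligible, so the system's angular momentum is conserved.
Added inertia Σmr² = (2.08)(0.170)² = 0.06011 kg·m²; I_f = 0.08340 + 0.06011 = 0.1435 kg·m².
ω_f = I_p ω_i / I_f = (0.08340)(45.6) / 0.1435 = 26.50 rpm.

ω_f ≈ 26.5 rpm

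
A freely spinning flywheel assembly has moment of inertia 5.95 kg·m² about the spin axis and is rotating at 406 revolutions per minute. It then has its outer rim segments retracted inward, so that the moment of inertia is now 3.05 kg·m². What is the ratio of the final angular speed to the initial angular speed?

With no external torque about the axis, L is conserved: I₁ω₁ = I₂ω₂.
ω₂/ω₁ = I₁/I₂ = 5.950 / 3.050 = 1.951.

ω₂/ω₁ ≈ 1.95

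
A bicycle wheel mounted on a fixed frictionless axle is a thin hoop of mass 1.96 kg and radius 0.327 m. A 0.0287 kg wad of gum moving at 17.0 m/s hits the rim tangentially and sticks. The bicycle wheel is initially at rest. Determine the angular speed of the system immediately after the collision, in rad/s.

|ω_f| ≈ 0.750 rad/s

The axle reaction passes through the axle and exerts no torque about it; angular momentum about the axle is conserved through the impact.
I_p = (1.96)(0.327)² = 0.2096 kg·m². Taking the sense of the wad of gum's angular momentum as positive, L_{wad} = m v R = (0.0287)(17.0)(0.327) = 0.1595 kg·m²/s.
L_i = 0 + 0.1595 = 0.1595 kg·m²/s.
After sticking, I_f = I_p + m R² = 0.2096 + (0.0287)(0.327)² = 0.2126 kg·m².
ω_f = L_i / I_f = 0.1595 / 0.2126 = 0.7503 rad/s.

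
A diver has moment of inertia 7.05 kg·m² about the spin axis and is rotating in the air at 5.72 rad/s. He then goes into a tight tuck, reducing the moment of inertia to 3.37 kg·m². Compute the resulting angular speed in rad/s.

ω₂ ≈ 12.0 rad/s

No external torque acts about the spin axis, so angular momentum is conserved.
ω₂ = I₁ω₁ / I₂ = (7.050)(5.72 rad/s) / (3.370) = 11.97 rad/s.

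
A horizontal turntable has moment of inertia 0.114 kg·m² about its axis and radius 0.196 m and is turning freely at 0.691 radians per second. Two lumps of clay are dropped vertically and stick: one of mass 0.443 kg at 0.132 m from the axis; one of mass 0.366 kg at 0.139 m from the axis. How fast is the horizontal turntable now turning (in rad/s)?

No external torque acts about the axis; L_before = L_after.
Added inertia Σmr² = (0.443)(0.132)² + (0.366)(0.139)² = 0.01479 kg·m²; I_f = 0.1140 + 0.01479 = 0.1288 kg·m².
ω_f = I_p ω_i / I_f = (0.1140)(0.691) / 0.1288 = 0.6116 rad/s.

ω_f ≈ 0.612 rad/s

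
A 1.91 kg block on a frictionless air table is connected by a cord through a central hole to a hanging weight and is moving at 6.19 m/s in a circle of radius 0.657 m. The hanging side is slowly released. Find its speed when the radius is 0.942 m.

The only horizontal force on the mass is along the cord (radial), so it exerts no torque about the hole and angular momentum m v r is conserved.
v₂ = v₁ r₁ / r₂ = (6.19)(0.657) / (0.942) = 4.317 m/s.

v₂ ≈ 4.32 m/s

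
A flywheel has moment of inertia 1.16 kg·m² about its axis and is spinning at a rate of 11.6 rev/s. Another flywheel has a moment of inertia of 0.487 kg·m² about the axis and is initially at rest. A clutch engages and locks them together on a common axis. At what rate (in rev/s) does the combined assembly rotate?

|ω_f| ≈ 8.17 rev/s

The coupling torques are internal; angular momentum about the shared axis is conserved.
Taking A's sense as positive: L = (1.160)(11.6) = 13.46 kg·m²·rev/s.
Combined I = 1.160 + 0.4870 = 1.647 kg·m².
ω_f = L / I = 13.46 / 1.647 = 8.170 rev/s.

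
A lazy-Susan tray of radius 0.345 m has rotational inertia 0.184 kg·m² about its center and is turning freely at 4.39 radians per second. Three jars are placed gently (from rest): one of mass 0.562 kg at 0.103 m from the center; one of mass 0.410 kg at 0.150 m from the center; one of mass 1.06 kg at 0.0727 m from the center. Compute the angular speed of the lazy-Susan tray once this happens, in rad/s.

ω_f ≈ 3.94 rad/s

No external torque acts about the center; L_before = L_after.
Added inertia Σmr² = (0.562)(0.103)² + (0.410)(0.150)² + (1.06)(0.0727)² = 0.02079 kg·m²; I_f = 0.1840 + 0.02079 = 0.2048 kg·m².
ω_f = I_p ω_i / I_f = (0.1840)(4.39) / 0.2048 = 3.944 rad/s.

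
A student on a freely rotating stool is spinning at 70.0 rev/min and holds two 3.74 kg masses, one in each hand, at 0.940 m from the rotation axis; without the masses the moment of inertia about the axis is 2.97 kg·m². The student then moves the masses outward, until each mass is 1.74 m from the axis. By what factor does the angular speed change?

ω₂/ω₁ ≈ 0.374

With no external torque about the axis, L is conserved: I₁ω₁ = I₂ω₂.
I₁ = 2.97 + 2(3.74)(0.940)² = 9.579 kg·m²; I₂ = 2.97 + 2(3.74)(1.74)² = 25.62 kg·m².
ω₂/ω₁ = I₁/I₂ = 9.579 / 25.62 = 0.3740.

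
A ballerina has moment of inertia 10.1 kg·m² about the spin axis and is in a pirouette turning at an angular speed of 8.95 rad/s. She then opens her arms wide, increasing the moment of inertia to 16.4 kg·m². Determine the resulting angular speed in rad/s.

ω₂ ≈ 5.51 rad/s

Angular momentum about the spin axis is conserved since the torque about it is zero.
ω₂ = I₁ω₁ / I₂ = (10.10)(8.95 rad/s) / (16.40) = 5.512 rad/s.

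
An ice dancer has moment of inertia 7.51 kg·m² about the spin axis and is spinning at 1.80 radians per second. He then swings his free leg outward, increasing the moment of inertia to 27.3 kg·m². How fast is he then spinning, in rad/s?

With no external torque about the axis, L is conserved: I₁ω₁ = I₂ω₂.
ω₂ = I₁ω₁ / I₂ = (7.510)(1.80 rad/s) / (27.30) = 0.4952 rad/s.

ω₂ ≈ 0.495 rad/s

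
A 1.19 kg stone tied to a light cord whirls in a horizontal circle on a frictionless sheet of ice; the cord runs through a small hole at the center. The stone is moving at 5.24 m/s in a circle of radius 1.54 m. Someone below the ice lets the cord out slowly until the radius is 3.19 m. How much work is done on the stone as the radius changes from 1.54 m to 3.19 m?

W ≈ -12.5 J

Central (radial) force ⇒ zero torque about the center ⇒ m v r is constant.
v₂ = v₁ r₁ / r₂ = (5.24)(1.54) / (3.19) = 2.530 m/s.
W = ΔKE = ½m(v₂² − v₁²) = -12.53 J.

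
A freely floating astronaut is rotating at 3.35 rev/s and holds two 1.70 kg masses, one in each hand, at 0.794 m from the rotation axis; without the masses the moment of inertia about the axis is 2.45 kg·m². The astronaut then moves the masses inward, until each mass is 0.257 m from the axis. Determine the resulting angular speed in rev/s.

Angular momentum about the spin axis is conserved since the torque about it is zero.
I₁ = 2.45 + 2(1.70)(0.794)² = 4.593 kg·m²; I₂ = 2.45 + 2(1.70)(0.257)² = 2.675 kg·m².
ω₂ = I₁ω₁ / I₂ = (4.593)(3.35 rev/s) / (2.675) = 5.754 rev/s.

ω₂ ≈ 5.75 rev/s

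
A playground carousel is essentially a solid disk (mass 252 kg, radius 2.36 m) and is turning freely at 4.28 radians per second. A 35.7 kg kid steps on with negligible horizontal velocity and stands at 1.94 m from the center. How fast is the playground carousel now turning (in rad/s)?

ω_f ≈ 3.59 rad/s

No external torque acts about the center; L_before = L_after.
I_p = ½(252)(2.36)² = 701.8 kg·m².
Added inertia Σmr² = (35.7)(1.94)² = 134.4 kg·m²; I_f = 701.8 + 134.4 = 836.1 kg·m².
ω_f = I_p ω_i / I_f = (701.8)(4.28) / 836.1 = 3.592 rad/s.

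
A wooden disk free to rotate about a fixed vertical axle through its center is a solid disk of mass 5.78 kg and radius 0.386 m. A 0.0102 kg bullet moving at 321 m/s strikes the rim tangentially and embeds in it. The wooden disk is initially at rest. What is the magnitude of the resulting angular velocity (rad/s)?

About the axle the impulsive forces during the collision are internal, so angular momentum about that axis is conserved.
I_p = ½(5.78)(0.386)² = 0.4306 kg·m². Taking the sense of the bullet's angular momentum as positive, L_{bullet} = m v R = (0.0102)(321)(0.386) = 1.264 kg·m²/s.
L_i = 0 + 1.264 = 1.264 kg·m²/s.
After sticking, I_f = I_p + m R² = 0.4306 + (0.0102)(0.386)² = 0.4321 kg·m².
ω_f = L_i / I_f = 1.264 / 0.4321 = 2.925 rad/s.

|ω_f| ≈ 2.92 rad/s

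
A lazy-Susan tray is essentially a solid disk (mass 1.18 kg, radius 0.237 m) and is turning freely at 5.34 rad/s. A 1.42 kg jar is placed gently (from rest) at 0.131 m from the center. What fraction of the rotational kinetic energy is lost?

The added mass arrives with no angular momentum about the center, and any external torque about the center is negligible, so the system's angular momentum is conserved.
I_p = ½(1.18)(0.237)² = 0.03314 kg·m².
Added inertia Σmr² = (1.42)(0.131)² = 0.02437 kg·m²; I_f = 0.03314 + 0.02437 = 0.05751 kg·m².
ω_f = I_p ω_i / I_f = (0.03314)(5.34) / 0.05751 = 3.077 rad/s.
KE_i = ½(0.03314)(5.340 rad/s)² = 0.4725 J; KE_f = ½(0.05751)(3.077)² = 0.2723 J.
Fraction lost = 0.4237.

fraction ≈ 0.424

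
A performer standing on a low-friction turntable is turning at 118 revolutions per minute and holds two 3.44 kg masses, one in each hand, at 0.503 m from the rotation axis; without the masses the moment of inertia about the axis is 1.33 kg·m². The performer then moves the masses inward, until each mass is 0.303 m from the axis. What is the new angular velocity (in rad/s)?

ω₂ ≈ 19.3 rad/s

With no external torque about the axis, L is conserved: I₁ω₁ = I₂ω₂.
I₁ = 1.33 + 2(3.44)(0.503)² = 3.071 kg·m²; I₂ = 1.33 + 2(3.44)(0.303)² = 1.962 kg·m².
ω₂ = I₁ω₁ / I₂ = (3.071)(118 rpm) / (1.962) = 184.7 rpm = 19.34 rad/s.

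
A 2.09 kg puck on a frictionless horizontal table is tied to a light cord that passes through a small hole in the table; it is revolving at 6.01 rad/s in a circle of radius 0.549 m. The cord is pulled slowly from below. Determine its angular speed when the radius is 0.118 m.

The constraining force is radial, so m r² ω about the center is conserved.
ω₂ = ω₁ (r₁/r₂)² = (6.01)(0.549/0.118)² = 130.1 rad/s.

ω₂ ≈ 130 rad/s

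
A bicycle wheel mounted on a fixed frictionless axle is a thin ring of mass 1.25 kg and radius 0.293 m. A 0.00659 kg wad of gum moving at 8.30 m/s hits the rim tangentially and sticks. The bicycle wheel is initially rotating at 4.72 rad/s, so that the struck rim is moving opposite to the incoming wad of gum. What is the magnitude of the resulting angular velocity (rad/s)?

|ω_f| ≈ 4.55 rad/s

The axle reaction passes through the axle and exerts no torque about it; angular momentum about the axle is conserved through the impact.
I_p = (1.25)(0.293)² = 0.1073 kg·m². Taking the sense of the wad of gum's angular momentum as positive, L_{wad} = m v R = (0.00659)(8.30)(0.293) = 0.01603 kg·m²/s.
L_i = −I_p ω_p + m v R = −(0.1073)(4.72) + 0.01603 = -0.4905 kg·m²/s.
After sticking, I_f = I_p + m R² = 0.1073 + (0.00659)(0.293)² = 0.1079 kg·m².
ω_f = L_i / I_f = -0.4905 / 0.1079 = -4.547 rad/s.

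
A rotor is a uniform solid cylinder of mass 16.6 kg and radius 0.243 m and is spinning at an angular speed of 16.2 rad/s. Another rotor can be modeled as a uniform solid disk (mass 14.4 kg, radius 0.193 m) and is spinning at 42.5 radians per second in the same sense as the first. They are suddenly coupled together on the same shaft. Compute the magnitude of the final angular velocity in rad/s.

|ω_f| ≈ 25.5 rad/s

The coupling torques are internal; angular momentum about the shared axis is conserved.
Moments of inertia: I_A = ½(16.6)(0.243)² = 0.4901 kg·m²; I_B = ½(14.4)(0.193)² = 0.2682 kg·m².
Taking A's sense as positive: L = (0.4901)(16.2) + (0.2682)(42.5) = 19.34 kg·m²·rad/s.
Combined I = 0.4901 + 0.2682 = 0.7583 kg·m².
ω_f = L / I = 19.34 / 0.7583 = 25.50 rad/s.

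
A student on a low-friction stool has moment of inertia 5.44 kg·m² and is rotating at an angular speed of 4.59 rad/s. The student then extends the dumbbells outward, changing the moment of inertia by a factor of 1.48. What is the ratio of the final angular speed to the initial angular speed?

ω₂/ω₁ ≈ 0.676

With no external torque about the axis, L is conserved: I₁ω₁ = I₂ω₂.
I₂ = 1.48 × 5.44 = 8.051 kg·m².
ω₂/ω₁ = I₁/I₂ = 5.440 / 8.051 = 0.6757.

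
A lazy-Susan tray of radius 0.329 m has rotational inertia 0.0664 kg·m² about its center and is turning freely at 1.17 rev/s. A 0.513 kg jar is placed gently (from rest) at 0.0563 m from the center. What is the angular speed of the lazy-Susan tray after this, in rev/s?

No external torque acts about the center; L_before = L_after.
Added inertia Σmr² = (0.513)(0.0563)² = 0.001626 kg·m²; I_f = 0.06640 + 0.001626 = 0.06803 kg·m².
ω_f = I_p ω_i / I_f = (0.06640)(1.17) / 0.06803 = 1.142 rev/s.

ω_f ≈ 1.14 rev/s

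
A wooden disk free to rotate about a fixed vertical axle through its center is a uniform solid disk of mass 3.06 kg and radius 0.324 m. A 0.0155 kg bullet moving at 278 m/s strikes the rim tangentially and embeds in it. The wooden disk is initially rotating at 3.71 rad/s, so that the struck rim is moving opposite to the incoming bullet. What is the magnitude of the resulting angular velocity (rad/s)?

|ω_f| ≈ 4.93 rad/s

About the axle the impulsive forces during the collision are internal, so angular momentum about that axis is conserved.
I_p = ½(3.06)(0.324)² = 0.1606 kg·m². Taking the sense of the bullet's angular momentum as positive, L_{bullet} = m v R = (0.0155)(278)(0.324) = 1.396 kg·m²/s.
L_i = −I_p ω_p + m v R = −(0.1606)(3.71) + 1.396 = 0.8002 kg·m²/s.
After sticking, I_f = I_p + m R² = 0.1606 + (0.0155)(0.324)² = 0.1622 kg·m².
ω_f = L_i / I_f = 0.8002 / 0.1622 = 4.932 rad/s.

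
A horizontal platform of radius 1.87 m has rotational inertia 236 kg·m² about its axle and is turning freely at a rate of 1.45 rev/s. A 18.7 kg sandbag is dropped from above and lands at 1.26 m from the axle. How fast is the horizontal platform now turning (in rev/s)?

ω_f ≈ 1.29 rev/s

The added mass arrives with no angular momentum about the axle, and any external torque about the axle is negligible, so the system's angular momentum is conserved.
Added inertia Σmr² = (18.7)(1.26)² = 29.69 kg·m²; I_f = 236.0 + 29.69 = 265.7 kg·m².
ω_f = I_p ω_i / I_f = (236.0)(1.45) / 265.7 = 1.288 rev/s.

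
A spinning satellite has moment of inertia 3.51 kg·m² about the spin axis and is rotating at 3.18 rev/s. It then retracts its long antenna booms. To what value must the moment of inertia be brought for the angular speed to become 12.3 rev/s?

I₂ ≈ 0.907 kg·m²

Angular momentum about the spin axis is conserved since the torque about it is zero.
I₂ = I₁ω₁ / ω₂ = (3.51)(3.18) / (12.3) = 0.9075 kg·m².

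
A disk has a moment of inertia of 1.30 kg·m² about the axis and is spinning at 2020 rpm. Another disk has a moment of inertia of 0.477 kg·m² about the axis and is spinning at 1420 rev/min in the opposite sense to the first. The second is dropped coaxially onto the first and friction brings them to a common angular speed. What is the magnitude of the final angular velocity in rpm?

|ω_f| ≈ 1100 rpm

No external torque acts about the common axis, so total angular momentum is conserved.
Taking A's sense as positive: L = (1.300)(2020) − (0.4770)(1420) = 1949 kg·m²·rpm.
Combined I = 1.300 + 0.4770 = 1.777 kg·m².
ω_f = L / I = 1949 / 1.777 = 1097 rpm.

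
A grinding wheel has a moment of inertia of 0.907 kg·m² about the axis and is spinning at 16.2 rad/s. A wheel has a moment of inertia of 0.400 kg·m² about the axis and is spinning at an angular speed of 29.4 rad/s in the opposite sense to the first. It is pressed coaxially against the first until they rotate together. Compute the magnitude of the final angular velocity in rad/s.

|ω_f| ≈ 2.24 rad/s

The coupling torques are internal; angular momentum about the shared axis is conserved.
Taking A's sense as positive: L = (0.9070)(16.2) − (0.4000)(29.4) = 2.933 kg·m²·rad/s.
Combined I = 0.9070 + 0.4000 = 1.307 kg·m².
ω_f = L / I = 2.933 / 1.307 = 2.244 rad/s.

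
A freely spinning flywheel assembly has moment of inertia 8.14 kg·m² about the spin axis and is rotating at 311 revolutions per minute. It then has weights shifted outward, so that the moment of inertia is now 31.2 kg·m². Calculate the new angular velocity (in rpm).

ω₂ ≈ 81.1 rpm

Angular momentum about the spin axis is conserved since the torque about it is zero.
ω₂ = I₁ω₁ / I₂ = (8.140)(311 rpm) / (31.20) = 81.14 rpm.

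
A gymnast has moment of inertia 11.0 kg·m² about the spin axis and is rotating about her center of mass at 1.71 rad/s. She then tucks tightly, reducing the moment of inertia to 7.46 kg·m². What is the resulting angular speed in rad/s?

ω₂ ≈ 2.52 rad/s

Angular momentum about the spin axis is conserved since the torque about it is zero.
ω₂ = I₁ω₁ / I₂ = (11.00)(1.71 rad/s) / (7.460) = 2.521 rad/s.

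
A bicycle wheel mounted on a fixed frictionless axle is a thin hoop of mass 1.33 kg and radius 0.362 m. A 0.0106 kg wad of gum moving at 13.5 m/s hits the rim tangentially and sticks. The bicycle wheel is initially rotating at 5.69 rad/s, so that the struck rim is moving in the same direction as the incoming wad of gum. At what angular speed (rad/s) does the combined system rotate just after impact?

|ω_f| ≈ 5.94 rad/s

The axle reaction passes through the axle and exerts no torque about it; angular momentum about the axle is conserved through the impact.
I_p = (1.33)(0.362)² = 0.1743 kg·m². Taking the sense of the wad of gum's angular momentum as positive, L_{wad} = m v R = (0.0106)(13.5)(0.362) = 0.05180 kg·m²/s.
L_i = +I_p ω_p + m v R = +(0.1743)(5.69) + 0.05180 = 1.044 kg·m²/s.
After sticking, I_f = I_p + m R² = 0.1743 + (0.0106)(0.362)² = 0.1757 kg·m².
ω_f = L_i / I_f = 1.044 / 0.1757 = 5.940 rad/s.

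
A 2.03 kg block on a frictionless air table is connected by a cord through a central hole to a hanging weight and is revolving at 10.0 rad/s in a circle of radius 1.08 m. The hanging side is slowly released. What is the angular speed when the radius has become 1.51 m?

The constraining force is radial, so m r² ω about the center is conserved.
ω₂ = ω₁ (r₁/r₂)² = (10.0)(1.08/1.51)² = 5.116 rad/s.

ω₂ ≈ 5.12 rad/s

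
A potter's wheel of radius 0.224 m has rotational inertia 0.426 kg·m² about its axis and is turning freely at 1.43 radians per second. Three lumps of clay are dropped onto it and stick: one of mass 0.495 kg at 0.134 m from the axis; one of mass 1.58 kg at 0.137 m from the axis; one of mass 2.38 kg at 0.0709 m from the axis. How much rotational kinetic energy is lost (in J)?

No external torque acts about the axis; L_before = L_after.
Added inertia Σmr² = (0.495)(0.134)² + (1.58)(0.137)² + (2.38)(0.0709)² = 0.05051 kg·m²; I_f = 0.4260 + 0.05051 = 0.4765 kg·m².
ω_f = I_p ω_i / I_f = (0.4260)(1.43) / 0.4765 = 1.278 rad/s.
KE_i = ½(0.4260)(1.430 rad/s)² = 0.4356 J; KE_f = ½(0.4765)(1.278)² = 0.3894 J.

energy lost ≈ 0.0462 J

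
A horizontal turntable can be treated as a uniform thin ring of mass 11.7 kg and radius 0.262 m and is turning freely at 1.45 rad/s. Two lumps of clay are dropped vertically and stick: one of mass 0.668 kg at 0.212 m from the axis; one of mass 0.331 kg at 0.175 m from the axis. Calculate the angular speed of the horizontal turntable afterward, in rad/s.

ω_f ≈ 1.38 rad/s

No external torque acts about the axis; L_before = L_after.
I_p = (11.7)(0.262)² = 0.8031 kg·m².
Added inertia Σmr² = (0.668)(0.212)² + (0.331)(0.175)² = 0.04016 kg·m²; I_f = 0.8031 + 0.04016 = 0.8433 kg·m².
ω_f = I_p ω_i / I_f = (0.8031)(1.45) / 0.8433 = 1.381 rad/s.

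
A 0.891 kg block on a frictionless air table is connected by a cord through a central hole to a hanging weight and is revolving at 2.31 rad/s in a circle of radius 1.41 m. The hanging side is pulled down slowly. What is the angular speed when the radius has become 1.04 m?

No torque about the axis ⇒ m r₁² ω₁ = m r₂² ω₂.
ω₂ = ω₁ (r₁/r₂)² = (2.31)(1.41/1.04)² = 4.246 rad/s.

ω₂ ≈ 4.25 rad/s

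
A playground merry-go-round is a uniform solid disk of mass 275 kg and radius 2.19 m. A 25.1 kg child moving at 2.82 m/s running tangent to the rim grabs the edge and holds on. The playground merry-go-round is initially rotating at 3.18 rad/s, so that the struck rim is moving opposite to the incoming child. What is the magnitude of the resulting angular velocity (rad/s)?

|ω_f| ≈ 2.49 rad/s

The axle reaction passes through the axle and exerts no torque about it; angular momentum about the axle is conserved through the impact.
I_p = ½(275)(2.19)² = 659.5 kg·m². Taking the sense of the child's angular momentum as positive, L_{child} = m v R = (25.1)(2.82)(2.19) = 155.0 kg·m²/s.
L_i = −I_p ω_p + m v R = −(659.5)(3.18) + 155.0 = -1942 kg·m²/s.
After sticking, I_f = I_p + m R² = 659.5 + (25.1)(2.19)² = 779.8 kg·m².
ω_f = L_i / I_f = -1942 / 779.8 = -2.490 rad/s.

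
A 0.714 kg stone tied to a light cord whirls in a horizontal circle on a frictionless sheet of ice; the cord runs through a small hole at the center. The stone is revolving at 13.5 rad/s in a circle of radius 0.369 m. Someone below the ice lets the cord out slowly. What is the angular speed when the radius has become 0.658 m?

No torque about the axis ⇒ m r₁² ω₁ = m r₂² ω₂.
ω₂ = ω₁ (r₁/r₂)² = (13.5)(0.369/0.658)² = 4.246 rad/s.

ω₂ ≈ 4.25 rad/s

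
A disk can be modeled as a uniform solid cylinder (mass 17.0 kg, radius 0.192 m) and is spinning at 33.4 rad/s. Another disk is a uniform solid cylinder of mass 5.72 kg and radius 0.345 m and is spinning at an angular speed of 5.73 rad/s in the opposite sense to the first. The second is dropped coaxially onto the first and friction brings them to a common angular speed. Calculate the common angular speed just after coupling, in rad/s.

|ω_f| ≈ 13.0 rad/s

The coupling torques are internal; angular momentum about the shared axis is conserved.
Moments of inertia: I_A = ½(17.0)(0.192)² = 0.3133 kg·m²; I_B = ½(5.72)(0.345)² = 0.3404 kg·m².
Taking A's sense as positive: L = (0.3133)(33.4) − (0.3404)(5.73) = 8.515 kg·m²·rad/s.
Combined I = 0.3133 + 0.3404 = 0.6538 kg·m².
ω_f = L / I = 8.515 / 0.6538 = 13.02 rad/s.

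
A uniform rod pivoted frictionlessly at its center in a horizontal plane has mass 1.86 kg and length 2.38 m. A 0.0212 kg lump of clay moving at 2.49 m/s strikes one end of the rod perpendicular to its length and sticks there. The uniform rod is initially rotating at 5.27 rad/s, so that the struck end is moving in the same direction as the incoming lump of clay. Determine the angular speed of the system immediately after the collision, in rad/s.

The axle reaction passes through the pivot and exerts no torque about it; angular momentum about the pivot is conserved through the impact.
I_p = (1/12)(1.86)(2.38)² = 0.8780 kg·m². Taking the sense of the lump of clay's angular momentum as positive, L_{lump} = m v R = (0.0212)(2.49)(2.38/2) = 0.06282 kg·m²/s.
L_i = +I_p ω_p + m v R = +(0.8780)(5.27) + 0.06282 = 4.690 kg·m²/s.
After sticking, I_f = I_p + m R² = 0.8780 + (0.0212)(2.38/2)² = 0.9080 kg·m².
ω_f = L_i / I_f = 4.690 / 0.9080 = 5.165 rad/s.

|ω_f| ≈ 5.16 rad/s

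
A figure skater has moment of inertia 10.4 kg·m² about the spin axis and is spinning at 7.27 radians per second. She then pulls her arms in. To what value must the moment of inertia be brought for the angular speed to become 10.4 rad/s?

I₂ ≈ 7.27 kg·m²

No external torque acts about the spin axis, so angular momentum is conserved.
I₂ = I₁ω₁ / ω₂ = (10.4)(7.27) / (10.4) = 7.270 kg·m².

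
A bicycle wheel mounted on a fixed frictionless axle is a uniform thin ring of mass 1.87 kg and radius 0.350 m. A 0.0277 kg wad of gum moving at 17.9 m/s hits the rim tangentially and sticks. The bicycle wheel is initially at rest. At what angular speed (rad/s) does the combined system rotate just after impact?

About the axle the impulsive forces during the collision are internal, so angular momentum about that axis is conserved.
I_p = (1.87)(0.350)² = 0.2291 kg·m². Taking the sense of the wad of gum's angular momentum as positive, L_{wad} = m v R = (0.0277)(17.9)(0.350) = 0.1735 kg·m²/s.
L_i = 0 + 0.1735 = 0.1735 kg·m²/s.
After sticking, I_f = I_p + m R² = 0.2291 + (0.0277)(0.350)² = 0.2325 kg·m².
ω_f = L_i / I_f = 0.1735 / 0.2325 = 0.7465 rad/s.

|ω_f| ≈ 0.747 rad/s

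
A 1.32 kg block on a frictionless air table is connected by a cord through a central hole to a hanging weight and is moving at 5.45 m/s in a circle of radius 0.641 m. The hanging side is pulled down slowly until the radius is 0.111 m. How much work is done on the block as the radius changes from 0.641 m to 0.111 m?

W ≈ 634 J

The only horizontal force on the mass is along the cord (radial), so it exerts no torque about the hole and angular momentum m v r is conserved.
v₂ = v₁ r₁ / r₂ = (5.45)(0.641) / (0.111) = 31.47 m/s.
W = ΔKE = ½m(v₂² − v₁²) = 634.1 J.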